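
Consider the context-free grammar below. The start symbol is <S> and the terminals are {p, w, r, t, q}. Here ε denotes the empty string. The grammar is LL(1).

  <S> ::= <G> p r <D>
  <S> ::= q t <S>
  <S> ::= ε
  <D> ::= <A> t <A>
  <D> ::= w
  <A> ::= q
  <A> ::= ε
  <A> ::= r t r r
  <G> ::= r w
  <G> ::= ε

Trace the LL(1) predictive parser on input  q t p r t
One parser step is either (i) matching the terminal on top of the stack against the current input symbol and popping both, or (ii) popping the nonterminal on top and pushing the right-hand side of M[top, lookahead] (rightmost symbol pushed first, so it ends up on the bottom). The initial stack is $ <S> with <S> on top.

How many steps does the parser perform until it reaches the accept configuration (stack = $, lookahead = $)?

      Stack          Input        Action
   1  $ <S>          q t p r t $  expand <S> ::= q t <S>
   2  $ <S> t q      q t p r t $  match q
   3  $ <S> t        t p r t $    match t
   4  $ <S>          p r t $      expand <S> ::= <G> p r <D>
   5  $ <D> r p <G>  p r t $      expand <G> ::= ε
   6  $ <D> r p      p r t $      match p
   7  $ <D> r        r t $        match r
   8  $ <D>          t $          expand <D> ::= <A> t <A>
   9  $ <A> t <A>    t $          expand <A> ::= ε
  10  $ <A> t        t $          match t
  11  $ <A>          $            expand <A> ::= ε
Accept reached after 11 steps.

11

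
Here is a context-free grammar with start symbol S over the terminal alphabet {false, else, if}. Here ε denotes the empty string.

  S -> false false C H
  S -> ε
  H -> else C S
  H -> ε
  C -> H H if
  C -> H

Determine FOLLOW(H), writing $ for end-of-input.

FIRST(S) = {ε, false}
FIRST(H) = {ε, else}
FIRST(C) = {ε, else, if}  (via H H if, H)
FOLLOW(S) includes $ since S is the start symbol.
FOLLOW(S): in H->else C S, the suffix after S is empty, so FOLLOW(S) ⊇ FOLLOW(H) = {$, else, false, if}. Thus FOLLOW(S) = {$, else, false, if}.
FOLLOW(H): in S->false false C H, the suffix after H is empty, so FOLLOW(H) ⊇ FOLLOW(S) = {$, else, false, if}; in C->H H if (occurrence 1), H is followed by H if with FIRST {else, if}; in C->H H if (occurrence 2), H is followed by if with FIRST {if}; in C->H, the suffix after H is empty, so FOLLOW(H) ⊇ FOLLOW(C) = {$, else, false, if}. Thus FOLLOW(H) = {$, else, false, if}.
FOLLOW(C): in S->false false C H, C is followed by H with FIRST {ε, else}; in S->false false C H, the suffix after C is nullable, so FOLLOW(C) ⊇ FOLLOW(S) = {$, else, false, if}; in H->else C S, C is followed by S with FIRST {ε, false}; in H->else C S, the suffix after C is nullable, so FOLLOW(C) ⊇ FOLLOW(H) = {$, else, false, if}. Thus FOLLOW(C) = {$, else, false, if}.

{$, else, false, if}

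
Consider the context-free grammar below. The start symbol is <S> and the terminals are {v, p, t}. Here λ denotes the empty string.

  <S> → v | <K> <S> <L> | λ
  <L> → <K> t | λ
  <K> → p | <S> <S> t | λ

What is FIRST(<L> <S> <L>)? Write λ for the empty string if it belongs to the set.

FIRST(<S>): from <S>→v we get {v}; from <S>→<K> <S> <L> we get {λ, p, t, v}; from <S>→λ we get {λ}. So FIRST(<S>) = {λ, p, t, v}.
FIRST(<K>): from <K>→p we get {p}; from <K>→<S> <S> t we get {p, t, v}; from <K>→λ we get {λ}. So FIRST(<K>) = {λ, p, t, v}.
FIRST(<L>): from <L>→<K> t we get {p, t, v}; from <L>→λ we get {λ}. So FIRST(<L>) = {λ, p, t, v}.
FIRST(<L> <S> <L>): take FIRST of each symbol in turn, carrying on past any symbol whose FIRST contains λ; result {λ, p, t, v}.

{λ, p, t, v}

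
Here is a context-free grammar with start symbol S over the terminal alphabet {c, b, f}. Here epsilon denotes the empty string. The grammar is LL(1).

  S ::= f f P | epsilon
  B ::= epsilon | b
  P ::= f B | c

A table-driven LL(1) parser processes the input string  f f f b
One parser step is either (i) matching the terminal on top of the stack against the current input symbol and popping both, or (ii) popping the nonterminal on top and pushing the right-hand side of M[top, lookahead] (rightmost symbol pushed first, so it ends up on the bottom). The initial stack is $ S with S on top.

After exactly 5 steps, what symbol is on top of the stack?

B

step 1: stack=$ S  input=f f f b $  — expand S ::= f f P
step 2: stack=$ P f f  input=f f f b $  — match f
step 3: stack=$ P f  input=f f b $  — match f
step 4: stack=$ P  input=f b $  — expand P ::= f B
step 5: stack=$ B f  input=f b $  — match f
Stack after step 5: $ B (top = B).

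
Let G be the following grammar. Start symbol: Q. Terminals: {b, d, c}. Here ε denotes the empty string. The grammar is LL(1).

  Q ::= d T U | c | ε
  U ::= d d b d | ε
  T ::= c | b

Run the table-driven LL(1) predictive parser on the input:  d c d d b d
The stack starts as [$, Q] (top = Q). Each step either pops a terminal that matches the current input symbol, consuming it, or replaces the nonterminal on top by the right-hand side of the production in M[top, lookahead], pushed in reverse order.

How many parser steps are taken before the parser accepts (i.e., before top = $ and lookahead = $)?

9

step 1: stack=$ Q  input=d c d d b d $  — expand Q ::= d T U
step 2: stack=$ U T d  input=d c d d b d $  — match d
step 3: stack=$ U T  input=c d d b d $  — expand T ::= c
step 4: stack=$ U c  input=c d d b d $  — match c
step 5: stack=$ U  input=d d b d $  — expand U ::= d d b d
step 6: stack=$ d b d d  input=d d b d $  — match d
step 7: stack=$ d b d  input=d b d $  — match d
step 8: stack=$ d b  input=b d $  — match b
step 9: stack=$ d  input=d $  — match d
Accept reached after 9 steps.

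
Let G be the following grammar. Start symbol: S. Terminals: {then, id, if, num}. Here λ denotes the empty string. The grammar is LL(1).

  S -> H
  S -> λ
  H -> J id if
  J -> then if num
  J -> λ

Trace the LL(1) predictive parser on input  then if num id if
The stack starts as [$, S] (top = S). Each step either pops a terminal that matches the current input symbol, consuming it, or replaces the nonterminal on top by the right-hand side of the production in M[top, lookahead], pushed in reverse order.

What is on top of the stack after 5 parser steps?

num

step 1: stack=$ S  input=then if num id if $  — expand S -> H
step 2: stack=$ H  input=then if num id if $  — expand H -> J id if
step 3: stack=$ if id J  input=then if num id if $  — expand J -> then if num
step 4: stack=$ if id num if then  input=then if num id if $  — match then
step 5: stack=$ if id num if  input=if num id if $  — match if
Stack after step 5: $ if id num (top = num).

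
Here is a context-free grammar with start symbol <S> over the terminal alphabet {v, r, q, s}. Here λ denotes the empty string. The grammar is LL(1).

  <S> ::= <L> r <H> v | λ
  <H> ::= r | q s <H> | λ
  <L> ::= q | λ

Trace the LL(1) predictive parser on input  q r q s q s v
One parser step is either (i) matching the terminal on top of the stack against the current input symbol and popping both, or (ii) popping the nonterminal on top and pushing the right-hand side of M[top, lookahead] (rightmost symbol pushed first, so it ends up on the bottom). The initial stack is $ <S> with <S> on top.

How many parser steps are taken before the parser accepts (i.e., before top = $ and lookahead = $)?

step 1: stack=$ <S>  input=q r q s q s v $  — expand <S> ::= <L> r <H> v
step 2: stack=$ v <H> r <L>  input=q r q s q s v $  — expand <L> ::= q
step 3: stack=$ v <H> r q  input=q r q s q s v $  — match q
step 4: stack=$ v <H> r  input=r q s q s v $  — match r
step 5: stack=$ v <H>  input=q s q s v $  — expand <H> ::= q s <H>
step 6: stack=$ v <H> s q  input=q s q s v $  — match q
step 7: stack=$ v <H> s  input=s q s v $  — match s
step 8: stack=$ v <H>  input=q s v $  — expand <H> ::= q s <H>
step 9: stack=$ v <H> s q  input=q s v $  — match q
step 10: stack=$ v <H> s  input=s v $  — match s
step 11: stack=$ v <H>  input=v $  — expand <H> ::= λ
step 12: stack=$ v  input=v $  — match v
Accept reached after 12 steps.

12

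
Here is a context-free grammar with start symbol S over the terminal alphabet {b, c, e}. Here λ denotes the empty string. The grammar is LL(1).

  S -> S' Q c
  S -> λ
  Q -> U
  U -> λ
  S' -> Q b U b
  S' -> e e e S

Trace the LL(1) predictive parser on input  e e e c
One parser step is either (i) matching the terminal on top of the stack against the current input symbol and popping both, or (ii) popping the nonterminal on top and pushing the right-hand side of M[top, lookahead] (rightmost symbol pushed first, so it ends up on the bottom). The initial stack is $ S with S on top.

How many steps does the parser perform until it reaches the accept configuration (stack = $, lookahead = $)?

     Stack          Input      Action
  1  $ S            e e e c $  expand S -> S' Q c
  2  $ c Q S'       e e e c $  expand S' -> e e e S
  3  $ c Q S e e e  e e e c $  match e
  4  $ c Q S e e    e e c $    match e
  5  $ c Q S e      e c $      match e
  6  $ c Q S        c $        expand S -> λ
  7  $ c Q          c $        expand Q -> U
  8  $ c U          c $        expand U -> λ
  9  $ c            c $        match c
Accept reached after 9 steps.

9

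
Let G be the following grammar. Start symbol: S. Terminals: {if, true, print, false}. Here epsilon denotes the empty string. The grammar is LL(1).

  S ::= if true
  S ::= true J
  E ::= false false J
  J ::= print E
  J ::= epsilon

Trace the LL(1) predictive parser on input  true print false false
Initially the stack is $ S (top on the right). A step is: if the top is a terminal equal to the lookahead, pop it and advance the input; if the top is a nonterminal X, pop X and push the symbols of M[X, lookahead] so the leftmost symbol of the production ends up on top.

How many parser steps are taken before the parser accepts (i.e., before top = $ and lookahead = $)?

8

step 1: stack=$ S  input=true print false false $  — expand S ::= true J
step 2: stack=$ J true  input=true print false false $  — match true
step 3: stack=$ J  input=print false false $  — expand J ::= print E
step 4: stack=$ E print  input=print false false $  — match print
step 5: stack=$ E  input=false false $  — expand E ::= false false J
step 6: stack=$ J false false  input=false false $  — match false
step 7: stack=$ J false  input=false $  — match false
step 8: stack=$ J  input=$  — expand J ::= epsilon
Accept reached after 8 steps.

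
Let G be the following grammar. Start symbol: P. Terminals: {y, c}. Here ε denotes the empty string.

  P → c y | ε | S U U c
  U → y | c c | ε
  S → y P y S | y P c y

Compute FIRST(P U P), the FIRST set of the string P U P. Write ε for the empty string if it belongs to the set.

FIRST(U): from U→y we get {y}; from U→c c we get {c}; from U→ε we get {ε}. So FIRST(U) = {ε, c, y}.
FIRST(S): from S→y P y S we get {y}; from S→y P c y we get {y}. So FIRST(S) = {y}.
FIRST(P): from P→c y we get {c}; from P→ε we get {ε}; from P→S U U c we get {y}. So FIRST(P) = {ε, c, y}.
FIRST(P U P): take FIRST of each symbol in turn, carrying on past any symbol whose FIRST contains ε; result {ε, c, y}.

{ε, c, y}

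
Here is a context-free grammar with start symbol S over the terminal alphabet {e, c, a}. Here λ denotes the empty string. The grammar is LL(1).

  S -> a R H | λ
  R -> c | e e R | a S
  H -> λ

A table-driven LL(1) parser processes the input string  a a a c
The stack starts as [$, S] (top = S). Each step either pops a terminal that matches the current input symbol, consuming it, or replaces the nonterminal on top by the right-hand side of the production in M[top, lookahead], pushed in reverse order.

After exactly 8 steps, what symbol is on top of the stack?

step 1: stack=$ S  input=a a a c $  — expand S -> a R H
step 2: stack=$ H R a  input=a a a c $  — match a
step 3: stack=$ H R  input=a a c $  — expand R -> a S
step 4: stack=$ H S a  input=a a c $  — match a
step 5: stack=$ H S  input=a c $  — expand S -> a R H
step 6: stack=$ H H R a  input=a c $  — match a
step 7: stack=$ H H R  input=c $  — expand R -> c
step 8: stack=$ H H c  input=c $  — match c
Stack after step 8: $ H H (top = H).

H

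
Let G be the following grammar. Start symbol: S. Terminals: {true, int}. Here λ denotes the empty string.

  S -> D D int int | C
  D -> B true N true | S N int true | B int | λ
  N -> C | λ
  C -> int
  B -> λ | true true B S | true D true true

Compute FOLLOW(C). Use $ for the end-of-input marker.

{$, int, true}

FIRST(C): from C->int we get {int}. So FIRST(C) = {int}.
FIRST(B): from B->λ we get {λ}; from B->true true B S we get {true}; from B->true D true true we get {true}. So FIRST(B) = {λ, true}.
FIRST(N): from N->C we get {int}; from N->λ we get {λ}. So FIRST(N) = {λ, int}.
FIRST(S): from S->D D int int we get {int, true}; from S->C we get {int}. So FIRST(S) = {int, true}.
FIRST(D): from D->B true N true we get {true}; from D->S N int true we get {int, true}; from D->B int we get {int, true}; from D->λ we get {λ}. So FIRST(D) = {λ, int, true}.
FOLLOW(S) includes $ since S is the start symbol.
FOLLOW(D): in S->D D int int (occurrence 1), D is followed by D int int with FIRST {int, true}; in S->D D int int (occurrence 2), D is followed by int int with FIRST {int}; in B->true D true true, D is followed by true true with FIRST {true}. Thus FOLLOW(D) = {int, true}.
FOLLOW(N): in D->B true N true, N is followed by true with FIRST {true}; in D->S N int true, N is followed by int true with FIRST {int}. Thus FOLLOW(N) = {int, true}.
FOLLOW(B): in D->B true N true, B is followed by true N true with FIRST {true}; in D->B int, B is followed by int with FIRST {int}; in B->true true B S, B is followed by S with FIRST {int, true}. Thus FOLLOW(B) = {int, true}.
FOLLOW(S): in D->S N int true, S is followed by N int true with FIRST {int}; in B->true true B S, the suffix after S is empty, so FOLLOW(S) ⊇ FOLLOW(B) = {int, true}. Thus FOLLOW(S) = {$, int, true}.
FOLLOW(C): in S->C, the suffix after C is empty, so FOLLOW(C) ⊇ FOLLOW(S) = {$, int, true}; in N->C, the suffix after C is empty, so FOLLOW(C) ⊇ FOLLOW(N) = {int, true}. Thus FOLLOW(C) = {$, int, true}.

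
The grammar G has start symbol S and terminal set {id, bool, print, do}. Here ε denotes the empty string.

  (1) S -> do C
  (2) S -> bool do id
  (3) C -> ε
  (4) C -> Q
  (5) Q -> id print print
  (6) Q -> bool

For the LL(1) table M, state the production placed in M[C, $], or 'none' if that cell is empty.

C -> ε

FIRST(S) = {bool, do}
FIRST(Q) = {bool, id}
FIRST(C) = {ε, bool, id}  (via Q)
FOLLOW(S) includes $ since S is the start symbol.
FOLLOW(S): S appears on no right-hand side. Thus FOLLOW(S) = {$}.
FOLLOW(C): in S->do C, the suffix after C is empty, so FOLLOW(C) ⊇ FOLLOW(S) = {$}. Thus FOLLOW(C) = {$}.
For C -> ε: FIRST(ε) = {ε}, so it goes in M[C, t] for t ∈ {}; since ε ∈ FIRST, also for every t ∈ FOLLOW(C) = {$}.
For C -> Q: FIRST(Q) = {bool, id}, so it goes in M[C, t] for t ∈ {bool, id}.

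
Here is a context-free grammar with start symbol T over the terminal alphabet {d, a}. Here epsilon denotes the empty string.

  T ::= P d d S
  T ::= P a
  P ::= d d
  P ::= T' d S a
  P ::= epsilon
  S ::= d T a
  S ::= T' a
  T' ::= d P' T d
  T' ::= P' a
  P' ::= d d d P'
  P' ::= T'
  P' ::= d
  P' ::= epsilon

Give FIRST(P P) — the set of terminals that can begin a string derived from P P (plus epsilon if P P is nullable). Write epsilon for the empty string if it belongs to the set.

{epsilon, a, d}

FIRST(T): from T::=P d d S we get {a, d}; from T::=P a we get {a, d}. So FIRST(T) = {a, d}.
FIRST(P): from P::=d d we get {d}; from P::=T' d S a we get {a, d}; from P::=epsilon we get {epsilon}. So FIRST(P) = {epsilon, a, d}.
FIRST(S): from S::=d T a we get {d}; from S::=T' a we get {a, d}. So FIRST(S) = {a, d}.
FIRST(T'): from T'::=d P' T d we get {d}; from T'::=P' a we get {a, d}. So FIRST(T') = {a, d}.
FIRST(P'): from P'::=d d d P' we get {d}; from P'::=T' we get {a, d}; from P'::=d we get {d}; from P'::=epsilon we get {epsilon}. So FIRST(P') = {epsilon, a, d}.
FIRST(P P): take FIRST of each symbol in turn, carrying on past any symbol whose FIRST contains epsilon; result {epsilon, a, d}.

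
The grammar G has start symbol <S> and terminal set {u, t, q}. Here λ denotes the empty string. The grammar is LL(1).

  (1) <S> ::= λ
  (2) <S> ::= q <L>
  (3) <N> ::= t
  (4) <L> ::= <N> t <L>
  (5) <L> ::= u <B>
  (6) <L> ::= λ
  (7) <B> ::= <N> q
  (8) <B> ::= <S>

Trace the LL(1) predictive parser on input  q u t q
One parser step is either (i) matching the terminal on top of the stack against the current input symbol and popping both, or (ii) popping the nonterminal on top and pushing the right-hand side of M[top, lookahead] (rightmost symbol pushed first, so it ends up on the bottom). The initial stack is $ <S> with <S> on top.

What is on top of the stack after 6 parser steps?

step 1: stack=$ <S>  input=q u t q $  — expand <S> ::= q <L>
step 2: stack=$ <L> q  input=q u t q $  — match q
step 3: stack=$ <L>  input=u t q $  — expand <L> ::= u <B>
step 4: stack=$ <B> u  input=u t q $  — match u
step 5: stack=$ <B>  input=t q $  — expand <B> ::= <N> q
step 6: stack=$ q <N>  input=t q $  — expand <N> ::= t
Stack after step 6: $ q t (top = t).

t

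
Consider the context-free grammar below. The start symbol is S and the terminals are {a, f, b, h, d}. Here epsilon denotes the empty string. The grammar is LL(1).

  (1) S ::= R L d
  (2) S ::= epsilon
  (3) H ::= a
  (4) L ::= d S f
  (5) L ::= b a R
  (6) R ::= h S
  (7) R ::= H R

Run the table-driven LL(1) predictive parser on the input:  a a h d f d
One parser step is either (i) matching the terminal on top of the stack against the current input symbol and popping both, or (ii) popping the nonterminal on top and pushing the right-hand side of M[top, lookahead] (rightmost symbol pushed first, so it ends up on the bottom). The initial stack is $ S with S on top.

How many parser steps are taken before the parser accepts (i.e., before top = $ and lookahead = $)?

15

step 1: stack=$ S  input=a a h d f d $  — expand S ::= R L d
step 2: stack=$ d L R  input=a a h d f d $  — expand R ::= H R
step 3: stack=$ d L R H  input=a a h d f d $  — expand H ::= a
step 4: stack=$ d L R a  input=a a h d f d $  — match a
step 5: stack=$ d L R  input=a h d f d $  — expand R ::= H R
step 6: stack=$ d L R H  input=a h d f d $  — expand H ::= a
step 7: stack=$ d L R a  input=a h d f d $  — match a
step 8: stack=$ d L R  input=h d f d $  — expand R ::= h S
step 9: stack=$ d L S h  input=h d f d $  — match h
step 10: stack=$ d L S  input=d f d $  — expand S ::= epsilon
step 11: stack=$ d L  input=d f d $  — expand L ::= d S f
step 12: stack=$ d f S d  input=d f d $  — match d
step 13: stack=$ d f S  input=f d $  — expand S ::= epsilon
step 14: stack=$ d f  input=f d $  — match f
step 15: stack=$ d  input=d $  — match d
Accept reached after 15 steps.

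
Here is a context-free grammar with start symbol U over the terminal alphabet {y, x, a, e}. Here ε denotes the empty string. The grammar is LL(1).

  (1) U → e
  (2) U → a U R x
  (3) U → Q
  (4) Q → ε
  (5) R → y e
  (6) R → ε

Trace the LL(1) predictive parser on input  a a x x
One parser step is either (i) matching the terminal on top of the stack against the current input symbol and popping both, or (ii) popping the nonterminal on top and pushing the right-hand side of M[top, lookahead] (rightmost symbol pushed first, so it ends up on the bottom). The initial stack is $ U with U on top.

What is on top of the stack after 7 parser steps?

x

step 1: stack=$ U  input=a a x x $  — expand U → a U R x
step 2: stack=$ x R U a  input=a a x x $  — match a
step 3: stack=$ x R U  input=a x x $  — expand U → a U R x
step 4: stack=$ x R x R U a  input=a x x $  — match a
step 5: stack=$ x R x R U  input=x x $  — expand U → Q
step 6: stack=$ x R x R Q  input=x x $  — expand Q → ε
step 7: stack=$ x R x R  input=x x $  — expand R → ε
Stack after step 7: $ x R x (top = x).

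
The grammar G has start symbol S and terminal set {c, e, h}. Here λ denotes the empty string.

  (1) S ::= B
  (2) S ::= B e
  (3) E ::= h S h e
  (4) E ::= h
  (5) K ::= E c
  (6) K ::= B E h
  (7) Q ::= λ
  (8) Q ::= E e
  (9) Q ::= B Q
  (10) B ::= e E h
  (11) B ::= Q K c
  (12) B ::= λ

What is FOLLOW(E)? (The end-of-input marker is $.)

{c, e, h}

FIRST(E) = {h}
FIRST(S) = {λ, e, h}  (via B, B e)
FIRST(K) = {e, h}  (via E c, B E h)
FIRST(Q) = {λ, e, h}  (via E e, B Q)
FIRST(B) = {λ, e, h}  (via Q K c)
FOLLOW(S) includes $ since S is the start symbol.
FOLLOW(S): in E::=h S h e, S is followed by h e with FIRST {h}. Thus FOLLOW(S) = {$, h}.
FOLLOW(E): in K::=E c, E is followed by c with FIRST {c}; in K::=B E h, E is followed by h with FIRST {h}; in Q::=E e, E is followed by e with FIRST {e}; in B::=e E h, E is followed by h with FIRST {h}. Thus FOLLOW(E) = {c, e, h}.
FOLLOW(K): in B::=Q K c, K is followed by c with FIRST {c}. Thus FOLLOW(K) = {c}.
FOLLOW(Q): in Q::=B Q, the suffix after Q is empty (adds nothing new); in B::=Q K c, Q is followed by K c with FIRST {e, h}. Thus FOLLOW(Q) = {e, h}.
FOLLOW(B): in S::=B, the suffix after B is empty, so FOLLOW(B) ⊇ FOLLOW(S) = {$, h}; in S::=B e, B is followed by e with FIRST {e}; in K::=B E h, B is followed by E h with FIRST {h}; in Q::=B Q, B is followed by Q with FIRST {λ, e, h}; in Q::=B Q, the suffix after B is nullable, so FOLLOW(B) ⊇ FOLLOW(Q) = {e, h}. Thus FOLLOW(B) = {$, e, h}.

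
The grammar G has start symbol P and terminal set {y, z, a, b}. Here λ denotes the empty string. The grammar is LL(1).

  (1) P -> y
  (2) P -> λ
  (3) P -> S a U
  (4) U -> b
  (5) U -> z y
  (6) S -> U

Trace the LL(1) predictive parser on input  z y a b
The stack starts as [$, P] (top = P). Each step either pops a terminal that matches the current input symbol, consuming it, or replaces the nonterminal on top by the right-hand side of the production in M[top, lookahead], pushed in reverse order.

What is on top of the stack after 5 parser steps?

step 1: stack=$ P  input=z y a b $  — expand P -> S a U
step 2: stack=$ U a S  input=z y a b $  — expand S -> U
step 3: stack=$ U a U  input=z y a b $  — expand U -> z y
step 4: stack=$ U a y z  input=z y a b $  — match z
step 5: stack=$ U a y  input=y a b $  — match y
Stack after step 5: $ U a (top = a).

a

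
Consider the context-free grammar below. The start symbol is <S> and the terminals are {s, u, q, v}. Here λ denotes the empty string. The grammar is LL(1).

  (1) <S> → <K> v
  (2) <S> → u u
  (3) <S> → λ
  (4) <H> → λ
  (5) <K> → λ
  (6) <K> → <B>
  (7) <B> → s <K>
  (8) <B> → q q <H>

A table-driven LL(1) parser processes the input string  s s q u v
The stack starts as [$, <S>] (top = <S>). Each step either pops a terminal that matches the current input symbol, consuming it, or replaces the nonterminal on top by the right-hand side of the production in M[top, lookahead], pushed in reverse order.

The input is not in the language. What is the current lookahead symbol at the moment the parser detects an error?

u

step 1: stack=$ <S>  input=s s q u v $  — expand <S> → <K> v
step 2: stack=$ v <K>  input=s s q u v $  — expand <K> → <B>
step 3: stack=$ v <B>  input=s s q u v $  — expand <B> → s <K>
step 4: stack=$ v <K> s  input=s s q u v $  — match s
step 5: stack=$ v <K>  input=s q u v $  — expand <K> → <B>
step 6: stack=$ v <B>  input=s q u v $  — expand <B> → s <K>
step 7: stack=$ v <K> s  input=s q u v $  — match s
step 8: stack=$ v <K>  input=q u v $  — expand <K> → <B>
step 9: stack=$ v <B>  input=q u v $  — expand <B> → q q <H>
step 10: stack=$ v <H> q q  input=q u v $  — match q
step 11: stack=$ v <H> q  input=u v $  — error: top is terminal q but lookahead is u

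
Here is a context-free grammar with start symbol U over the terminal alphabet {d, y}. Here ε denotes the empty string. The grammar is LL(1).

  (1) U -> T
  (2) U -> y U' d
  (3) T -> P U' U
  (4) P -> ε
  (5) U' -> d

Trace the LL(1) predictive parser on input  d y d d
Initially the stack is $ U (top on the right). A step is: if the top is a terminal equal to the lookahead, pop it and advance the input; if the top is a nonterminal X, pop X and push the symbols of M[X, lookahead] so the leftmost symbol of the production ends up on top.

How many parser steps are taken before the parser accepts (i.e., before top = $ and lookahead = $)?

10

step 1: stack=$ U  input=d y d d $  — expand U -> T
step 2: stack=$ T  input=d y d d $  — expand T -> P U' U
step 3: stack=$ U U' P  input=d y d d $  — expand P -> ε
step 4: stack=$ U U'  input=d y d d $  — expand U' -> d
step 5: stack=$ U d  input=d y d d $  — match d
step 6: stack=$ U  input=y d d $  — expand U -> y U' d
step 7: stack=$ d U' y  input=y d d $  — match y
step 8: stack=$ d U'  input=d d $  — expand U' -> d
step 9: stack=$ d d  input=d d $  — match d
step 10: stack=$ d  input=d $  — match d
Accept reached after 10 steps.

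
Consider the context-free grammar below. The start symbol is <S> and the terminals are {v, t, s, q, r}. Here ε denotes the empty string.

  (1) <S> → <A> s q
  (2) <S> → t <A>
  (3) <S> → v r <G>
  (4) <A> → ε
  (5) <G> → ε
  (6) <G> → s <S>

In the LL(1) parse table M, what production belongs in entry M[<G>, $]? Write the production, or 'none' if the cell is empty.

FIRST(<A>): from <A>→ε we get {ε}. So FIRST(<A>) = {ε}.
FIRST(<G>): from <G>→ε we get {ε}; from <G>→s <S> we get {s}. So FIRST(<G>) = {ε, s}.
FIRST(<S>): from <S>→<A> s q we get {s}; from <S>→t <A> we get {t}; from <S>→v r <G> we get {v}. So FIRST(<S>) = {s, t, v}.
FOLLOW(<S>) includes $ since <S> is the start symbol.
FOLLOW(<S>): in <G>→s <S>, the suffix after <S> is empty, so FOLLOW(<S>) ⊇ FOLLOW(<G>) = {$}. Thus FOLLOW(<S>) = {$}.
FOLLOW(<G>): in <S>→v r <G>, the suffix after <G> is empty, so FOLLOW(<G>) ⊇ FOLLOW(<S>) = {$}. Thus FOLLOW(<G>) = {$}.
For <G> → ε: FIRST(ε) = {ε}, so it goes in M[<G>, t] for t ∈ {}; since ε ∈ FIRST, also for every t ∈ FOLLOW(<G>) = {$}.
For <G> → s <S>: FIRST(s <S>) = {s}, so it goes in M[<G>, t] for t ∈ {s}.

<G> → ε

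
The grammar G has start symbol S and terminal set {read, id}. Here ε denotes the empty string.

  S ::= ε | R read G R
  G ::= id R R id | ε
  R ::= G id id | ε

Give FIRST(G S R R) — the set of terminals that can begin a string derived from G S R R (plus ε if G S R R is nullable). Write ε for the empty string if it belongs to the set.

FIRST(G): from G::=id R R id we get {id}; from G::=ε we get {ε}. So FIRST(G) = {ε, id}.
FIRST(R): from R::=G id id we get {id}; from R::=ε we get {ε}. So FIRST(R) = {ε, id}.
FIRST(S): from S::=ε we get {ε}; from S::=R read G R we get {id, read}. So FIRST(S) = {ε, id, read}.
FIRST(G S R R): take FIRST of each symbol in turn, carrying on past any symbol whose FIRST contains ε; result {ε, id, read}.

{ε, id, read}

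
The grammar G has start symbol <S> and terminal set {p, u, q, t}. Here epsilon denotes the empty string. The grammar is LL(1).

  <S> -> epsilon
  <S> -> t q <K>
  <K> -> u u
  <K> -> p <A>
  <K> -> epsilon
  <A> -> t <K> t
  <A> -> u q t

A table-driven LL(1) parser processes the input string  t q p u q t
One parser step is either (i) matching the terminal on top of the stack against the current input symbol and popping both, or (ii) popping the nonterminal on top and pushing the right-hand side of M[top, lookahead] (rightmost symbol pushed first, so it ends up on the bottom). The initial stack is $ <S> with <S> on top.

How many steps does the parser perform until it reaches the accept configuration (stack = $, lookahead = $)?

step 1: stack=$ <S>  input=t q p u q t $  — expand <S> -> t q <K>
step 2: stack=$ <K> q t  input=t q p u q t $  — match t
step 3: stack=$ <K> q  input=q p u q t $  — match q
step 4: stack=$ <K>  input=p u q t $  — expand <K> -> p <A>
step 5: stack=$ <A> p  input=p u q t $  — match p
step 6: stack=$ <A>  input=u q t $  — expand <A> -> u q t
step 7: stack=$ t q u  input=u q t $  — match u
step 8: stack=$ t q  input=q t $  — match q
step 9: stack=$ t  input=t $  — match t
Accept reached after 9 steps.

9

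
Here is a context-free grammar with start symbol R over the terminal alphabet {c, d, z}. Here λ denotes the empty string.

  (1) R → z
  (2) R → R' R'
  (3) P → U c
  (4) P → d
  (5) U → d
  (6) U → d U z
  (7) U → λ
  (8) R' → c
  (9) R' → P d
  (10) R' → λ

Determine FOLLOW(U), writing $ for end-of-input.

{c, z}

FIRST(U): from U→d we get {d}; from U→d U z we get {d}; from U→λ we get {λ}. So FIRST(U) = {λ, d}.
FIRST(P): from P→U c we get {c, d}; from P→d we get {d}. So FIRST(P) = {c, d}.
FIRST(R'): from R'→c we get {c}; from R'→P d we get {c, d}; from R'→λ we get {λ}. So FIRST(R') = {λ, c, d}.
FIRST(R): from R→z we get {z}; from R→R' R' we get {λ, c, d}. So FIRST(R) = {λ, c, d, z}.
FOLLOW(R) includes $ since R is the start symbol.
FOLLOW(R): R appears on no right-hand side. Thus FOLLOW(R) = {$}.
FOLLOW(P): in R'→P d, P is followed by d with FIRST {d}. Thus FOLLOW(P) = {d}.
FOLLOW(U): in P→U c, U is followed by c with FIRST {c}; in U→d U z, U is followed by z with FIRST {z}. Thus FOLLOW(U) = {c, z}.
FOLLOW(R'): in R→R' R' (occurrence 1), R' is followed by R' with FIRST {λ, c, d}; in R→R' R' (occurrence 1), the suffix after R' is nullable, so FOLLOW(R') ⊇ FOLLOW(R) = {$}; in R→R' R' (occurrence 2), the suffix after R' is empty, so FOLLOW(R') ⊇ FOLLOW(R) = {$}. Thus FOLLOW(R') = {$, c, d}.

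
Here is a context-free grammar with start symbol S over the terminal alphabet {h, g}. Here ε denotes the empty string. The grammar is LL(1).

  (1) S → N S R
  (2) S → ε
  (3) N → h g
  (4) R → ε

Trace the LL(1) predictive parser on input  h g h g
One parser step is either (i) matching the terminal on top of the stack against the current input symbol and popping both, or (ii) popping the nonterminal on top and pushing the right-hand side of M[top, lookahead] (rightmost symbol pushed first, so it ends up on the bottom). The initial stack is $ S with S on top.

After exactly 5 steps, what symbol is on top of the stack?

N

step 1: stack=$ S  input=h g h g $  — expand S → N S R
step 2: stack=$ R S N  input=h g h g $  — expand N → h g
step 3: stack=$ R S g h  input=h g h g $  — match h
step 4: stack=$ R S g  input=g h g $  — match g
step 5: stack=$ R S  input=h g $  — expand S → N S R
Stack after step 5: $ R R S N (top = N).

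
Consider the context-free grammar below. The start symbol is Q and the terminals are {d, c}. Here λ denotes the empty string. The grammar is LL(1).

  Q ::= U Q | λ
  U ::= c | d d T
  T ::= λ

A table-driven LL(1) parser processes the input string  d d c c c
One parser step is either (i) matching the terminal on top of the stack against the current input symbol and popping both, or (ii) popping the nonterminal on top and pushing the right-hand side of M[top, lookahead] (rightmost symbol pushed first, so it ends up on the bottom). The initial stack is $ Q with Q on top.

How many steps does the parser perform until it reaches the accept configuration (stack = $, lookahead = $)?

15

step 1: stack=$ Q  input=d d c c c $  — expand Q ::= U Q
step 2: stack=$ Q U  input=d d c c c $  — expand U ::= d d T
step 3: stack=$ Q T d d  input=d d c c c $  — match d
step 4: stack=$ Q T d  input=d c c c $  — match d
step 5: stack=$ Q T  input=c c c $  — expand T ::= λ
step 6: stack=$ Q  input=c c c $  — expand Q ::= U Q
step 7: stack=$ Q U  input=c c c $  — expand U ::= c
step 8: stack=$ Q c  input=c c c $  — match c
step 9: stack=$ Q  input=c c $  — expand Q ::= U Q
step 10: stack=$ Q U  input=c c $  — expand U ::= c
step 11: stack=$ Q c  input=c c $  — match c
step 12: stack=$ Q  input=c $  — expand Q ::= U Q
step 13: stack=$ Q U  input=c $  — expand U ::= c
step 14: stack=$ Q c  input=c $  — match c
step 15: stack=$ Q  input=$  — expand Q ::= λ
Accept reached after 15 steps.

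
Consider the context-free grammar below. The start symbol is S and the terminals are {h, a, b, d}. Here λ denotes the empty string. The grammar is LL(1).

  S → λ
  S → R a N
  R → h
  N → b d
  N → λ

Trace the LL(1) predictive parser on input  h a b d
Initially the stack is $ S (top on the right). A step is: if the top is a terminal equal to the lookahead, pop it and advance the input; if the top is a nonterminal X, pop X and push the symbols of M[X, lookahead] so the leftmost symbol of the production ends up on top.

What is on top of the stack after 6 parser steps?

d

     Stack    Input      Action
  1  $ S      h a b d $  expand S → R a N
  2  $ N a R  h a b d $  expand R → h
  3  $ N a h  h a b d $  match h
  4  $ N a    a b d $    match a
  5  $ N      b d $      expand N → b d
  6  $ d b    b d $      match b
Stack after step 6: $ d (top = d).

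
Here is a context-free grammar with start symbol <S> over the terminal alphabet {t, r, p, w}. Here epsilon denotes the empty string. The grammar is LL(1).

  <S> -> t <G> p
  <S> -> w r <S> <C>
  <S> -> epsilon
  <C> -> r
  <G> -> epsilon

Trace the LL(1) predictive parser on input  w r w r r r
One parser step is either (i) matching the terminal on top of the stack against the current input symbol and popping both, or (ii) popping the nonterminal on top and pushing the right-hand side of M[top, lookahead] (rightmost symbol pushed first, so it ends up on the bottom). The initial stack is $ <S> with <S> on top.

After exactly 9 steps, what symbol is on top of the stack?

     Stack              Input          Action
  1  $ <S>              w r w r r r $  expand <S> -> w r <S> <C>
  2  $ <C> <S> r w      w r w r r r $  match w
  3  $ <C> <S> r        r w r r r $    match r
  4  $ <C> <S>          w r r r $      expand <S> -> w r <S> <C>
  5  $ <C> <C> <S> r w  w r r r $      match w
  6  $ <C> <C> <S> r    r r r $        match r
  7  $ <C> <C> <S>      r r $          expand <S> -> epsilon
  8  $ <C> <C>          r r $          expand <C> -> r
  9  $ <C> r            r r $          match r
Stack after step 9: $ <C> (top = <C>).

<C>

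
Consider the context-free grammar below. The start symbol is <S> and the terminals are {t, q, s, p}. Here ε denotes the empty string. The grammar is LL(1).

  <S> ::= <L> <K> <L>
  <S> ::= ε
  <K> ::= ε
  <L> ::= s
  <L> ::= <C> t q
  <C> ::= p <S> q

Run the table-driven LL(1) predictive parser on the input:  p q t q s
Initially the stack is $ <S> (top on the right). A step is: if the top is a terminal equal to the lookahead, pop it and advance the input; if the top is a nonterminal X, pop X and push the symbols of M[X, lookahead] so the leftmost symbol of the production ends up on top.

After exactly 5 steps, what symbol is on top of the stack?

     Stack                  Input        Action
  1  $ <S>                  p q t q s $  expand <S> ::= <L> <K> <L>
  2  $ <L> <K> <L>          p q t q s $  expand <L> ::= <C> t q
  3  $ <L> <K> q t <C>      p q t q s $  expand <C> ::= p <S> q
  4  $ <L> <K> q t q <S> p  p q t q s $  match p
  5  $ <L> <K> q t q <S>    q t q s $    expand <S> ::= ε
Stack after step 5: $ <L> <K> q t q (top = q).

q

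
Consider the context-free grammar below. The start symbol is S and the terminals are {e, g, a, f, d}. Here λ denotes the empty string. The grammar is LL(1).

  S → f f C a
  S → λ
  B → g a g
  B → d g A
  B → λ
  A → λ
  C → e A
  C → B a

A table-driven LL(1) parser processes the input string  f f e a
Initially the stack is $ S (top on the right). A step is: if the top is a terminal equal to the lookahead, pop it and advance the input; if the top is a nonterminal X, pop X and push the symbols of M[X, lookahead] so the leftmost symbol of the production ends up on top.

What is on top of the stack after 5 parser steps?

A

step 1: stack=$ S  input=f f e a $  — expand S → f f C a
step 2: stack=$ a C f f  input=f f e a $  — match f
step 3: stack=$ a C f  input=f e a $  — match f
step 4: stack=$ a C  input=e a $  — expand C → e A
step 5: stack=$ a A e  input=e a $  — match e
Stack after step 5: $ a A (top = A).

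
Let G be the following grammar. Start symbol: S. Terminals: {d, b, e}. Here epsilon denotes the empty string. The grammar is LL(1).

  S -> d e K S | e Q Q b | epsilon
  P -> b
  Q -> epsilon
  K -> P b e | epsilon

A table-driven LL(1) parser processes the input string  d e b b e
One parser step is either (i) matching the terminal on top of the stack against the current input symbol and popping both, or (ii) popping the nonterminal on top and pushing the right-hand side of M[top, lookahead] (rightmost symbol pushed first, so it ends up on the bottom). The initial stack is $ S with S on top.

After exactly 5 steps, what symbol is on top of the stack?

b

step 1: stack=$ S  input=d e b b e $  — expand S -> d e K S
step 2: stack=$ S K e d  input=d e b b e $  — match d
step 3: stack=$ S K e  input=e b b e $  — match e
step 4: stack=$ S K  input=b b e $  — expand K -> P b e
step 5: stack=$ S e b P  input=b b e $  — expand P -> b
Stack after step 5: $ S e b b (top = b).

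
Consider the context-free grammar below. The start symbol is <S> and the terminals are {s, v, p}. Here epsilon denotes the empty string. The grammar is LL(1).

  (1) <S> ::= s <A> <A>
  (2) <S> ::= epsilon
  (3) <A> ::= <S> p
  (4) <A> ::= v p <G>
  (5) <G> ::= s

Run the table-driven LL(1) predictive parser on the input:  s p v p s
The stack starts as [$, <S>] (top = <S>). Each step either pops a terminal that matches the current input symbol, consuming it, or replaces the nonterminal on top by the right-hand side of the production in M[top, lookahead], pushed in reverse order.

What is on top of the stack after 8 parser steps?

     Stack        Input        Action
  1  $ <S>        s p v p s $  expand <S> ::= s <A> <A>
  2  $ <A> <A> s  s p v p s $  match s
  3  $ <A> <A>    p v p s $    expand <A> ::= <S> p
  4  $ <A> p <S>  p v p s $    expand <S> ::= epsilon
  5  $ <A> p      p v p s $    match p
  6  $ <A>        v p s $      expand <A> ::= v p <G>
  7  $ <G> p v    v p s $      match v
  8  $ <G> p      p s $        match p
Stack after step 8: $ <G> (top = <G>).

<G>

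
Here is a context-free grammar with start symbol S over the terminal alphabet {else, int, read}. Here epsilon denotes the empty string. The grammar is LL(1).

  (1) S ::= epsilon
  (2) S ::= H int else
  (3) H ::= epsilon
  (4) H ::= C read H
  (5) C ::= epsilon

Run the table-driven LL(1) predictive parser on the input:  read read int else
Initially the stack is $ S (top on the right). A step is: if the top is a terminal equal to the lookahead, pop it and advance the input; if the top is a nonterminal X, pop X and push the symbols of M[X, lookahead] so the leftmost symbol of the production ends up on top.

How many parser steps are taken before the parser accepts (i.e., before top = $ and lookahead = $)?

10

step 1: stack=$ S  input=read read int else $  — expand S ::= H int else
step 2: stack=$ else int H  input=read read int else $  — expand H ::= C read H
step 3: stack=$ else int H read C  input=read read int else $  — expand C ::= epsilon
step 4: stack=$ else int H read  input=read read int else $  — match read
step 5: stack=$ else int H  input=read int else $  — expand H ::= C read H
step 6: stack=$ else int H read C  input=read int else $  — expand C ::= epsilon
step 7: stack=$ else int H read  input=read int else $  — match read
step 8: stack=$ else int H  input=int else $  — expand H ::= epsilon
step 9: stack=$ else int  input=int else $  — match int
step 10: stack=$ else  input=else $  — match else
Accept reached after 10 steps.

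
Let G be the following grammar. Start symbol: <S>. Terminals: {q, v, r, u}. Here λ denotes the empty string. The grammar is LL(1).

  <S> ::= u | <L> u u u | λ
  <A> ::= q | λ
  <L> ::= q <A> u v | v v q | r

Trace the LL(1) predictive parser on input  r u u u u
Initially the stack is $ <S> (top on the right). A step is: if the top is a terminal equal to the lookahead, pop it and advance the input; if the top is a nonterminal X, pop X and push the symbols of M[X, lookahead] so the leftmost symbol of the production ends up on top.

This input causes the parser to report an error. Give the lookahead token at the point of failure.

u

     Stack        Input        Action
  1  $ <S>        r u u u u $  expand <S> ::= <L> u u u
  2  $ u u u <L>  r u u u u $  expand <L> ::= r
  3  $ u u u r    r u u u u $  match r
  4  $ u u u      u u u u $    match u
  5  $ u u        u u u $      match u
  6  $ u          u u $        match u
  7  $            u $          error: stack empty but input remains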